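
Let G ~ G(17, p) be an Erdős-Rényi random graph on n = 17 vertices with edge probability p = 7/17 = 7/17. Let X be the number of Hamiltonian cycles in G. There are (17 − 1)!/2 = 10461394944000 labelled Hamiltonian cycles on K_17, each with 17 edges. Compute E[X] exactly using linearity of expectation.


K_17 has (17 − 1)!/2 = 10461394944000 labelled Hamiltonian cycles.
For each such Hamiltonian cycle H, let X_H = 1 if all 17 edges of H are present in G. Then P[X_H = 1] = p^{17} = (7/17)^{17} = 232630513987207/827240261886336764177.
Summing the indicators: E[X] = Σ_H E[X_H] = 10461394944000 · p^{17} = 10461394944000 · 232630513987207/827240261886336764177 = 2433639682845888590481408000/827240261886336764177.
Numerically: E[X] ≈ 2.9419e+06.

E[X] = 10461394944000 · (7/17)^{17} = 2433639682845888590481408000/827240261886336764177 ≈ 2.9419e+06.


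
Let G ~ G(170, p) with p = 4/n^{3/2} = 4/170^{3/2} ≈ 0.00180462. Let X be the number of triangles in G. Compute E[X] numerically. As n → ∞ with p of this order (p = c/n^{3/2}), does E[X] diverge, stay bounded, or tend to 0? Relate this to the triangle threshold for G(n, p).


Number of potential triangles: C(170, 3) = 804440.
Each occurs with probability p³ ≈ (0.00180462)³ ≈ 5.87705598e-09.
By linearity: E[X] = C(170, 3)·p³ ≈ 804440 · 5.87705598e-09 ≈ 0.004728.
Since α = 3/2 > 1, p = c/n^{3/2} = o(1/n) is below the triangle threshold p ~ 1/n. Asymptotically E[X] ~ (c³/6)·n^{3(1−α)} = (4³/6)·n^{-1.5} → 0, so by Markov's inequality G has no triangles w.h.p.

E[X] ≈ 0.004728; in regime p = Θ(1/n^{3/2}) E[X] tends to 0 (below the triangle threshold p ~ 1/n).


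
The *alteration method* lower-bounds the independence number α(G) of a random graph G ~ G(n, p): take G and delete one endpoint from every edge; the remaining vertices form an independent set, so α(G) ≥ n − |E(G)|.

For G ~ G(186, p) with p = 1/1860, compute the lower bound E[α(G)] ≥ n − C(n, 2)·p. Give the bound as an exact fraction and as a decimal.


E[|E(G)|] = C(186, 2)·p = 17205 · (1/1860) = 37/4.
E[α(G)] ≥ n − E[|E(G)|] = 186 − 37/4 = 707/4.
Numerically: ≈ 176.75000.
(This is only a lower bound; the true E[α(G)] may be larger.)

E[α(G)] ≥ 707/4 ≈ 176.75000.


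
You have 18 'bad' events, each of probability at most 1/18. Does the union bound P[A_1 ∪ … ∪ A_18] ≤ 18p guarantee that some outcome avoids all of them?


Union bound: P[∪_{i=1}^{18} A_i] ≤ Σ_i P[A_i] ≤ 18·p = 18·(1/18) = 1.
Numerically: 1 ≈ 1.0000.
Is 1 < 1? NO.
Since the bound 1 is ≥ 1, the union bound is uninformative here; it does NOT by itself certify existence.

18·p = 1 ≈ 1.0000; existence NOT certified by the union bound.


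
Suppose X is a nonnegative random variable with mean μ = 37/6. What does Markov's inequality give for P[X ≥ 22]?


μ = E[X] = 37/6, a = 22.
Markov: P[X ≥ 22] ≤ μ/a = (37/6)/22 = 37/132.
Numerically: ≈ 0.280.
(Since a = 22 > μ = 6.167, the bound 37/132 is < 1 and informative.)

P[X ≥ 22] ≤ 37/132 ≈ 0.280.


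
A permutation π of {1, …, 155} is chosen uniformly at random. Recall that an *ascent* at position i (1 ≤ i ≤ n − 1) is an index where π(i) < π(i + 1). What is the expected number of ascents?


Write X = Σ X_I over i = 1, …, 154, with X_I the indicator of one ascent.
There are 154 indicators.
For each fixed i, the pair (π(i), π(i+1)) is a uniformly random ordered pair of distinct values from {1, …, 155}; by symmetry P[π(i) < π(i+1)] = 1/2.
By linearity: E[X] = 154 · (1/2) = (155 − 1) · (1/2) = 77 ≈ 77.00000.

E[X] = 77 = 77.00000.


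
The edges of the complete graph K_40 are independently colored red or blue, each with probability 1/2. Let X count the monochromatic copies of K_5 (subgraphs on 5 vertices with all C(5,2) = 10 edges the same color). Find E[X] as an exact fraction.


Let X = Σ_S X_S over the C(40, 5) = 658008 subsets S of size 5, where X_S = 1 if the K_5 on S is monochromatic.
For a fixed S, the K_5 on S has C(5, 2) = 10 edges. P[all 10 edges red] = (1/2)^10, and likewise for blue, so P[monochromatic] = 2·(1/2)^10 = 2^{1 − 10} = 1/512.
By linearity of expectation: E[X] = C(40, 5) · 2^{1 − 10} = 658008 · 1/512 = 82251/64.
Numerically: E[X] ≈ 1285.172.

E[X] = C(40,5)·2^(1−C(5,2)) = 82251/64 ≈ 1285.172.


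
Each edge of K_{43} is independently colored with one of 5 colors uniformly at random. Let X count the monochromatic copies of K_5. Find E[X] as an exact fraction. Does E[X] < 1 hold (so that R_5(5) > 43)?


E[X] = C(43, 5) · 5^{1 − 10} = 962598 · 5^{−9} = 962598/1953125.
As a reduced fraction: E[X] = 962598/1953125 ≈ 0.492850.
Is E[X] < 1? YES.
Since E[X] < 1, there exists a 5-coloring of K_{43} with no monochromatic K_5; hence R_5(5) > 43.

E[X] = 962598/1953125 ≈ 0.492850; E[X] < 1, so R_5(5) > 43.


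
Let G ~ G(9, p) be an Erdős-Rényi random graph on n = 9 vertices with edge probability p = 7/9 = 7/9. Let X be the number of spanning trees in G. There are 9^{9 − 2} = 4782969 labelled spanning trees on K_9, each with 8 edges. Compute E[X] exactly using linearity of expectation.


K_9 has 9^{9 − 2} = 4782969 labelled spanning trees.
For each such spanning tree H, let X_H = 1 if all 8 edges of H are present in G. Then P[X_H = 1] = p^{8} = (7/9)^{8} = 5764801/43046721.
By linearity of expectation: E[X] = Σ_H E[X_H] = 4782969 · p^{8} = 4782969 · 5764801/43046721 = 5764801/9.
Numerically: E[X] ≈ 6.4053e+05.

E[X] = 4782969 · (7/9)^{8} = 5764801/9 ≈ 6.4053e+05.


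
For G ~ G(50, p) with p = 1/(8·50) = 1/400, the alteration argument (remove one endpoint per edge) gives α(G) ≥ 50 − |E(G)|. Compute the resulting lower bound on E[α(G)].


E[|E(G)|] = C(50, 2)·p = 1225 · (1/400) = 49/16.
E[α(G)] ≥ n − E[|E(G)|] = 50 − 49/16 = 751/16.
Numerically: ≈ 46.93750.
(This is only a lower bound; the true E[α(G)] may be larger.)

E[α(G)] ≥ 751/16 ≈ 46.93750.


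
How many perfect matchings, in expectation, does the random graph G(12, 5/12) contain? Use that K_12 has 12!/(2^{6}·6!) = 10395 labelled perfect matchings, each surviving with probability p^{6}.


K_12 has 12!/(2^{6}·6!) = 10395 labelled perfect matchings.
For each such perfect matching H, let X_H = 1 if all 6 edges of H are present in G. Then P[X_H = 1] = p^{6} = (5/12)^{6} = 15625/2985984.
By linearity: E[X] = Σ_H E[X_H] = 10395 · p^{6} = 10395 · 15625/2985984 = 6015625/110592.
Numerically: E[X] ≈ 54.395.

E[X] = 10395 · (5/12)^{6} = 6015625/110592 ≈ 54.395.


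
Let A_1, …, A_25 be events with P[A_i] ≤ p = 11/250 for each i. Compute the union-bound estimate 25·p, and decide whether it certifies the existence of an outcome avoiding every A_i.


Union bound: P[∪_{i=1}^{25} A_i] ≤ Σ_i P[A_i] ≤ 25·p = 25·(11/250) = 11/10.
Numerically: 11/10 ≈ 1.10000.
Is 11/10 < 1? NO.
Since the bound 11/10 is ≥ 1, the union bound is uninformative here; it does NOT by itself certify existence.

25·p = 11/10 ≈ 1.10000; existence NOT certified by the union bound.


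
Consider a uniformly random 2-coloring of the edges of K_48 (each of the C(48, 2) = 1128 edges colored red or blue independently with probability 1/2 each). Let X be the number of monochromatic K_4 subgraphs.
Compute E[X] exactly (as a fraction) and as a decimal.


Let X = Σ_S X_S over the C(48, 4) = 194580 subsets S of size 4, where X_S = 1 if the K_4 on S is monochromatic.
For a fixed S, the K_4 on S has C(4, 2) = 6 edges. P[all 6 edges red] = (1/2)^6, and likewise for blue, so P[monochromatic] = 2·(1/2)^6 = 2^{1 − 6} = 1/32.
Summing: E[X] = C(48, 4) · 2^{1 − 6} = 194580 · 1/32 = 48645/8.
Numerically: E[X] ≈ 6080.625000.

E[X] = C(48,4)·2^(1−C(4,2)) = 48645/8 ≈ 6080.625000.


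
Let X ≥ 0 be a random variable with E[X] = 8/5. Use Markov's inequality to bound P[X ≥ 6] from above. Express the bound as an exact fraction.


μ = E[X] = 8/5, a = 6.
Markov: P[X ≥ 6] ≤ μ/a = (8/5)/6 = 4/15.
Numerically: ≈ 0.2667.
(Since a = 6 > μ = 1.6000, the bound 4/15 is < 1 and informative.)

P[X ≥ 6] ≤ 4/15 ≈ 0.2667.


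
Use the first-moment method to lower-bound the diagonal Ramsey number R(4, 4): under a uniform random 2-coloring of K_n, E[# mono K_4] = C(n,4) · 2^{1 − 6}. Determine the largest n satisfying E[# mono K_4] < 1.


We need C(n, 4) · 2^{1 − 6} < 1, i.e. C(n, 4) < 2^{6 − 1} = 32.
Check values of n near the boundary:
  n = 4: C(4, 4) = 1; 1 < 32? YES
  n = 5: C(5, 4) = 5; 5 < 32? YES
  n = 6: C(6, 4) = 15; 15 < 32? YES
  n = 7: C(7, 4) = 35; 35 < 32? NO
  n = 8: C(8, 4) = 70; 70 < 32? NO
The largest n with C(n, 4) < 32 is n = 6 (where E[X] = 15/32 ≈ 0.468750). Hence R(4, 4) > 6, i.e. R(4, 4) ≥ 7.

Largest n = 6; hence R(4, 4) > 6.


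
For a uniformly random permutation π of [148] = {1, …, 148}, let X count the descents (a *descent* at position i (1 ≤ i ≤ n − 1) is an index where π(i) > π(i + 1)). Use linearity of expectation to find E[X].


Write X = Σ X_I over i = 1, …, 147, with X_I the indicator of one descent.
There are 147 indicators.
For each fixed i, the pair (π(i), π(i+1)) is a uniformly random ordered pair of distinct values from {1, …, 148}; by symmetry P[π(i) > π(i+1)] = 1/2.
By linearity: E[X] = 147 · (1/2) = (148 − 1) · (1/2) = 147/2 ≈ 73.50000.

E[X] = 147/2 = 73.50000.


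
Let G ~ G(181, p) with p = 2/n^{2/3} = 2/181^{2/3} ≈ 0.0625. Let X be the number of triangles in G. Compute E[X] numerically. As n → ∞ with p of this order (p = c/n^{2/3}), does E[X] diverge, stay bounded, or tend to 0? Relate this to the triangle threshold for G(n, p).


Number of potential triangles: C(181, 3) = 971970.
Each occurs with probability p³ ≈ (0.0625)³ ≈ 2.44193e-04.
By linearity: E[X] = C(181, 3)·p³ ≈ 971970 · 2.44193e-04 ≈ 237.348.
Since α = 2/3 < 1, p = c/n^{2/3} ≫ 1/n is above the triangle threshold p ~ 1/n. Asymptotically E[X] ~ (c³/6)·n^{3(1−α)} = (2³/6)·n^{1} → ∞; triangles are abundant w.h.p.

E[X] ≈ 237.348; in regime p = Θ(1/n^{2/3}) E[X] diverges (above the triangle threshold p ~ 1/n).


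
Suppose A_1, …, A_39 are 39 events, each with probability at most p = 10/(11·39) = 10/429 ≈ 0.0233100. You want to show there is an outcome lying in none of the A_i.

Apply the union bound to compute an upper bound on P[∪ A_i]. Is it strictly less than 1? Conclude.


Union bound: P[∪_{i=1}^{39} A_i] ≤ Σ_i P[A_i] ≤ 39·p = 39·(10/429) = 10/11.
Numerically: 10/11 ≈ 0.9090909.
Is 10/11 < 1? YES.
Since P[∪ A_i] ≤ 10/11 < 1, the complement has P[∩ A_i^c] ≥ 1 − 10/11 = 1/11 > 0, so some outcome avoids every A_i.

39·p = 10/11 ≈ 0.9090909; existence CERTIFIED by the union bound.


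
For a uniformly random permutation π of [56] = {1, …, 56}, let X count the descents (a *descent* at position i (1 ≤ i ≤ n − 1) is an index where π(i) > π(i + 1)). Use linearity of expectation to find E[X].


Write X = Σ X_I over i = 1, …, 55, with X_I the indicator of one descent.
There are 55 indicators.
For each fixed i, the pair (π(i), π(i+1)) is a uniformly random ordered pair of distinct values from {1, …, 56}; by symmetry P[π(i) > π(i+1)] = 1/2.
By linearity: E[X] = 55 · (1/2) = (56 − 1) · (1/2) = 55/2 ≈ 27.5000.

E[X] = 55/2 = 27.5000.


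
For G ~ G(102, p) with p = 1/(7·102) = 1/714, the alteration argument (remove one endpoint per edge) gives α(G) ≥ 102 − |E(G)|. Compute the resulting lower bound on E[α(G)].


E[|E(G)|] = C(102, 2)·p = 5151 · (1/714) = 101/14.
E[α(G)] ≥ n − E[|E(G)|] = 102 − 101/14 = 1327/14.
Numerically: ≈ 94.785714.
(This is only a lower bound; the true E[α(G)] may be larger.)

E[α(G)] ≥ 1327/14 ≈ 94.785714.


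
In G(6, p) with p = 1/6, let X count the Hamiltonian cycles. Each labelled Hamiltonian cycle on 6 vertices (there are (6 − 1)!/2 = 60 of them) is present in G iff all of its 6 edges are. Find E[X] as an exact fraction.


K_6 has (6 − 1)!/2 = 60 labelled Hamiltonian cycles.
For each such Hamiltonian cycle H, let X_H = 1 if all 6 edges of H are present in G. Then P[X_H = 1] = p^{6} = (1/6)^{6} = 1/46656.
By linearity of expectation: E[X] = Σ_H E[X_H] = 60 · p^{6} = 60 · 1/46656 = 5/3888.
Numerically: E[X] ≈ 0.00128601.

E[X] = 60 · (1/6)^{6} = 5/3888 ≈ 0.00128601.


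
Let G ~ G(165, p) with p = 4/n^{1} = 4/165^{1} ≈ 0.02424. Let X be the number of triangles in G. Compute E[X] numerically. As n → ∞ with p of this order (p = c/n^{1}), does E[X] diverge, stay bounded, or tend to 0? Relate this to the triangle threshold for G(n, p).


Number of potential triangles: C(165, 3) = 735130.
Each occurs with probability p³ ≈ (0.02424)³ ≈ 1.424715e-05.
By linearity: E[X] = C(165, 3)·p³ ≈ 735130 · 1.424715e-05 ≈ 10.4735.
Here α = 1, so p = 4/n is exactly at the triangle threshold p ~ 1/n. Asymptotically E[X] → c³/6 = 4³/6 = 32/3 ≈ 10.6667, a bounded constant. In this regime the triangle count is asymptotically Poisson(c³/6).

E[X] ≈ 10.4735; in regime p = Θ(1/n^{1}) E[X] stays bounded (at the triangle threshold p ~ 1/n).


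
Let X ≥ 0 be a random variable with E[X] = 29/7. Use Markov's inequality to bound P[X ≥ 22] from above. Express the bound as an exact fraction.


μ = E[X] = 29/7, a = 22.
Markov: P[X ≥ 22] ≤ μ/a = (29/7)/22 = 29/154.
Numerically: ≈ 0.1883.
(Since a = 22 > μ = 4.1429, the bound 29/154 is < 1 and informative.)

P[X ≥ 22] ≤ 29/154 ≈ 0.1883.


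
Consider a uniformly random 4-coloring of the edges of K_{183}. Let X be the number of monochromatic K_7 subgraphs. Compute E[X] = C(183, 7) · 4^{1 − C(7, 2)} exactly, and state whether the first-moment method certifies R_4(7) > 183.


E[X] = C(183, 7) · 4^{1 − 21} = 1214197462413 · 4^{−20} = 1214197462413/1099511627776.
As a reduced fraction: E[X] = 1214197462413/1099511627776 ≈ 1.1043.
Is E[X] < 1? NO.
Since E[X] ≥ 1, the first-moment bound is inconclusive at n = 183; it does NOT by itself certify R_4(7) > 183.

E[X] = 1214197462413/1099511627776 ≈ 1.1043; E[X] ≥ 1; first-moment method inconclusive here.


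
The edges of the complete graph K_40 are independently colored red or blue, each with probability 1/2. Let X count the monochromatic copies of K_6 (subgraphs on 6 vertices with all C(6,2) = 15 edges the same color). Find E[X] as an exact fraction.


Let X = Σ_S X_S over the C(40, 6) = 3838380 subsets S of size 6, where X_S = 1 if the K_6 on S is monochromatic.
For a fixed S, the K_6 on S has C(6, 2) = 15 edges. P[all 15 edges red] = (1/2)^15, and likewise for blue, so P[monochromatic] = 2·(1/2)^15 = 2^{1 − 15} = 1/16384.
Summing: E[X] = C(40, 6) · 2^{1 − 15} = 3838380 · 1/16384 = 959595/4096.
Numerically: E[X] ≈ 234.276.

E[X] = C(40,6)·2^(1−C(6,2)) = 959595/4096 ≈ 234.276.


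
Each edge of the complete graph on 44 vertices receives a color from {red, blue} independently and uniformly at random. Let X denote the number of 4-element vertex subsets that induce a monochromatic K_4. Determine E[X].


Let X = Σ_S X_S over the C(44, 4) = 135751 subsets S of size 4, where X_S = 1 if the K_4 on S is monochromatic.
For a fixed S, the K_4 on S has C(4, 2) = 6 edges. P[all 6 edges red] = (1/2)^6, and likewise for blue, so P[monochromatic] = 2·(1/2)^6 = 2^{1 − 6} = 1/32.
By linearity: E[X] = C(44, 4) · 2^{1 − 6} = 135751 · 1/32 = 135751/32.
Numerically: E[X] ≈ 4242.219.

E[X] = C(44,4)·2^(1−C(4,2)) = 135751/32 ≈ 4242.219.


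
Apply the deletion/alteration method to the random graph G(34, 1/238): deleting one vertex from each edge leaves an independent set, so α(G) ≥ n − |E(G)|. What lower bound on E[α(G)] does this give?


E[|E(G)|] = C(34, 2)·p = 561 · (1/238) = 33/14.
E[α(G)] ≥ n − E[|E(G)|] = 34 − 33/14 = 443/14.
Numerically: ≈ 31.64286.
(This is only a lower bound; the true E[α(G)] may be larger.)

E[α(G)] ≥ 443/14 ≈ 31.64286.


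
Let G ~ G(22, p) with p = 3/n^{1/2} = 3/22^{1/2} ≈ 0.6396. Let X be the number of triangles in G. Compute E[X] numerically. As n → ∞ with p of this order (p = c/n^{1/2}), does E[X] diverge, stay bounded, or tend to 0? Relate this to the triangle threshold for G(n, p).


Number of potential triangles: C(22, 3) = 1540.
Each occurs with probability p³ ≈ (0.6396)³ ≈ 2.616554e-01.
By linearity: E[X] = C(22, 3)·p³ ≈ 1540 · 2.616554e-01 ≈ 402.9494.
Since α = 1/2 < 1, p = c/n^{1/2} ≫ 1/n is above the triangle threshold p ~ 1/n. Asymptotically E[X] ~ (c³/6)·n^{3(1−α)} = (3³/6)·n^{1.5} → ∞; triangles are abundant w.h.p.

E[X] ≈ 402.9494; in regime p = Θ(1/n^{1/2}) E[X] diverges (above the triangle threshold p ~ 1/n).


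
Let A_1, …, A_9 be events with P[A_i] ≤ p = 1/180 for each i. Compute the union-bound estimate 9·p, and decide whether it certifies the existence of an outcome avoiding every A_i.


Union bound: P[∪_{i=1}^{9} A_i] ≤ Σ_i P[A_i] ≤ 9·p = 9·(1/180) = 1/20.
Numerically: 1/20 ≈ 0.0500.
Is 1/20 < 1? YES.
Since P[∪ A_i] ≤ 1/20 < 1, the complement has P[∩ A_i^c] ≥ 1 − 1/20 = 19/20 > 0, so some outcome avoids every A_i.

9·p = 1/20 ≈ 0.0500; existence CERTIFIED by the union bound.


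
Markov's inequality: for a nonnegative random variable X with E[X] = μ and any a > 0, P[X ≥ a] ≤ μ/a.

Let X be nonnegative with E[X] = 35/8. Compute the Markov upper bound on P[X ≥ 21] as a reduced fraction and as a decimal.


μ = E[X] = 35/8, a = 21.
Markov: P[X ≥ 21] ≤ μ/a = (35/8)/21 = 5/24.
Numerically: ≈ 0.20833.
(Since a = 21 > μ = 4.37500, the bound 5/24 is < 1 and informative.)

P[X ≥ 21] ≤ 5/24 ≈ 0.20833.


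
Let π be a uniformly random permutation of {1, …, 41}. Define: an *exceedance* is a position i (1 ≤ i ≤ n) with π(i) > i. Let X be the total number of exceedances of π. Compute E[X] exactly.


Write X = Σ_{i=1}^{41} X_i, where X_i = 1_{π(i) > i}.
For each fixed i, π(i) is uniform over {1, …, 41} (marginal of a uniform permutation), so P[π(i) > i] = (n − i)/n. Summing: Σ_{i=1}^{41} (n − i)/n = (0 + 1 + … + 40)/41 = 41(41 − 1)/(2·41) = (41 − 1)/2.
Hence E[X] = Σ_{i=1}^{41} (41 − i)/41 = 20 ≈ 20.000.

E[X] = 20 = 20.000.


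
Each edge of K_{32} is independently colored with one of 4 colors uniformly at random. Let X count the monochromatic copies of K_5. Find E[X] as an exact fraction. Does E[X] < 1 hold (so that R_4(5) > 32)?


E[X] = C(32, 5) · 4^{1 − 10} = 201376 · 4^{−9} = 201376/262144.
As a reduced fraction: E[X] = 6293/8192 ≈ 0.7682.
Is E[X] < 1? YES.
Since E[X] < 1, there exists a 4-coloring of K_{32} with no monochromatic K_5; hence R_4(5) > 32.

E[X] = 6293/8192 ≈ 0.7682; E[X] < 1, so R_4(5) > 32.


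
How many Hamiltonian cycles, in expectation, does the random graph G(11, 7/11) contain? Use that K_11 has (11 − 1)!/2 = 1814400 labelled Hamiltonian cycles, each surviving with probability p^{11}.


K_11 has (11 − 1)!/2 = 1814400 labelled Hamiltonian cycles.
For each such Hamiltonian cycle H, let X_H = 1 if all 11 edges of H are present in G. Then P[X_H = 1] = p^{11} = (7/11)^{11} = 1977326743/285311670611.
By linearity of expectation: E[X] = Σ_H E[X_H] = 1814400 · p^{11} = 1814400 · 1977326743/285311670611 = 3587661642499200/285311670611.
Numerically: E[X] ≈ 12575.

E[X] = 1814400 · (7/11)^{11} = 3587661642499200/285311670611 ≈ 12575.


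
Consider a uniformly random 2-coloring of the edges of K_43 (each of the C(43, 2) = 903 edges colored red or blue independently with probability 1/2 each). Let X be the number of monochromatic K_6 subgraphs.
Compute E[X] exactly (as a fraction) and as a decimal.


Let X = Σ_S X_S over the C(43, 6) = 6096454 subsets S of size 6, where X_S = 1 if the K_6 on S is monochromatic.
For a fixed S, the K_6 on S has C(6, 2) = 15 edges. P[all 15 edges red] = (1/2)^15, and likewise for blue, so P[monochromatic] = 2·(1/2)^15 = 2^{1 − 15} = 1/16384.
By linearity of expectation: E[X] = C(43, 6) · 2^{1 − 15} = 6096454 · 1/16384 = 3048227/8192.
Numerically: E[X] ≈ 372.098.

E[X] = C(43,6)·2^(1−C(6,2)) = 3048227/8192 ≈ 372.098.


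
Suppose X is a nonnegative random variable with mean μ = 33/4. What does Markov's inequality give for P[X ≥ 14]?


μ = E[X] = 33/4, a = 14.
Markov: P[X ≥ 14] ≤ μ/a = (33/4)/14 = 33/56.
Numerically: ≈ 0.589.
(Since a = 14 > μ = 8.250, the bound 33/56 is < 1 and informative.)

P[X ≥ 14] ≤ 33/56 ≈ 0.589.


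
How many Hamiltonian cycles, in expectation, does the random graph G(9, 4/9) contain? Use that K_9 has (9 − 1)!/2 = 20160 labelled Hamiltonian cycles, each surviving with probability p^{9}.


K_9 has (9 − 1)!/2 = 20160 labelled Hamiltonian cycles.
For each such Hamiltonian cycle H, let X_H = 1 if all 9 edges of H are present in G. Then P[X_H = 1] = p^{9} = (4/9)^{9} = 262144/387420489.
Summing the indicators: E[X] = Σ_H E[X_H] = 20160 · p^{9} = 20160 · 262144/387420489 = 587202560/43046721.
Numerically: E[X] ≈ 13.641.

E[X] = 20160 · (4/9)^{9} = 587202560/43046721 ≈ 13.641.


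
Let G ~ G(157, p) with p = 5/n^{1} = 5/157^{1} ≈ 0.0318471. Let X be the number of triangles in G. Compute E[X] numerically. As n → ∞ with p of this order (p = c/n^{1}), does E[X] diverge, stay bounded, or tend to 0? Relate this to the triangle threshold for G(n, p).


Number of potential triangles: C(157, 3) = 632710.
Each occurs with probability p³ ≈ (0.0318471)³ ≈ 3.23006347e-05.
By linearity: E[X] = C(157, 3)·p³ ≈ 632710 · 3.23006347e-05 ≈ 20.436935.
Here α = 1, so p = 5/n is exactly at the triangle threshold p ~ 1/n. Asymptotically E[X] → c³/6 = 5³/6 = 125/6 ≈ 20.833333, a bounded constant. In this regime the triangle count is asymptotically Poisson(c³/6).

E[X] ≈ 20.436935; in regime p = Θ(1/n^{1}) E[X] stays bounded (at the triangle threshold p ~ 1/n).


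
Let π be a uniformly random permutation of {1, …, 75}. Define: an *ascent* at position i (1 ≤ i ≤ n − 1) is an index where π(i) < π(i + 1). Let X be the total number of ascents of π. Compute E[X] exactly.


Write X = Σ X_I over i = 1, …, 74, with X_I the indicator of one ascent.
There are 74 indicators.
For each fixed i, the pair (π(i), π(i+1)) is a uniformly random ordered pair of distinct values from {1, …, 75}; by symmetry P[π(i) < π(i+1)] = 1/2.
By linearity: E[X] = 74 · (1/2) = (75 − 1) · (1/2) = 37 ≈ 37.00000.

E[X] = 37 = 37.00000.


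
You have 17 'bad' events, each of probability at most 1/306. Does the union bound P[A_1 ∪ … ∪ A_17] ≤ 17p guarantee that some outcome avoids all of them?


Union bound: P[∪_{i=1}^{17} A_i] ≤ Σ_i P[A_i] ≤ 17·p = 17·(1/306) = 1/18.
Numerically: 1/18 ≈ 0.055556.
Is 1/18 < 1? YES.
Since P[∪ A_i] ≤ 1/18 < 1, the complement has P[∩ A_i^c] ≥ 1 − 1/18 = 17/18 > 0, so some outcome avoids every A_i.

17·p = 1/18 ≈ 0.055556; existence CERTIFIED by the union bound.


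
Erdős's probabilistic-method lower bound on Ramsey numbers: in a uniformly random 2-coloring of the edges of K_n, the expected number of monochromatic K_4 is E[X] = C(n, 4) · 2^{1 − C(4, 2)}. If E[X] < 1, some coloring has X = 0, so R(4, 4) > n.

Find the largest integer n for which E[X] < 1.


We need C(n, 4) · 2^{1 − 6} < 1, i.e. C(n, 4) < 2^{6 − 1} = 32.
Check values of n near the boundary:
  n = 4: C(4, 4) = 1; 1 < 32? YES
  n = 5: C(5, 4) = 5; 5 < 32? YES
  n = 6: C(6, 4) = 15; 15 < 32? YES
  n = 7: C(7, 4) = 35; 35 < 32? NO
  n = 8: C(8, 4) = 70; 70 < 32? NO
  n = 9: C(9, 4) = 126; 126 < 32? NO
The largest n with C(n, 4) < 32 is n = 6 (where E[X] = 15/32 ≈ 0.469). Hence R(4, 4) > 6, i.e. R(4, 4) ≥ 7.

Largest n = 6; hence R(4, 4) > 6.


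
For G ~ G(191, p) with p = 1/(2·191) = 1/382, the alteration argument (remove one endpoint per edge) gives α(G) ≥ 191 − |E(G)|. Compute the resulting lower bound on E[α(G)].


E[|E(G)|] = C(191, 2)·p = 18145 · (1/382) = 95/2.
E[α(G)] ≥ n − E[|E(G)|] = 191 − 95/2 = 287/2.
Numerically: ≈ 143.500.
(This is only a lower bound; the true E[α(G)] may be larger.)

E[α(G)] ≥ 287/2 ≈ 143.500.


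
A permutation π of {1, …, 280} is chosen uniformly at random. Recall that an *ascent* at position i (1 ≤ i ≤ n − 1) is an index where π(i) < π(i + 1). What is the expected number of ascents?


Write X = Σ X_I over i = 1, …, 279, with X_I the indicator of one ascent.
There are 279 indicators.
For each fixed i, the pair (π(i), π(i+1)) is a uniformly random ordered pair of distinct values from {1, …, 280}; by symmetry P[π(i) < π(i+1)] = 1/2.
By linearity: E[X] = 279 · (1/2) = (280 − 1) · (1/2) = 279/2 ≈ 139.5000.

E[X] = 279/2 = 139.5000.


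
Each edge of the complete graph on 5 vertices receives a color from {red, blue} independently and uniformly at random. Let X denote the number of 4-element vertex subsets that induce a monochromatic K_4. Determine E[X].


Let X = Σ_S X_S over the C(5, 4) = 5 subsets S of size 4, where X_S = 1 if the K_4 on S is monochromatic.
For a fixed S, the K_4 on S has C(4, 2) = 6 edges. P[all 6 edges red] = (1/2)^6, and likewise for blue, so P[monochromatic] = 2·(1/2)^6 = 2^{1 − 6} = 1/32.
By linearity: E[X] = C(5, 4) · 2^{1 − 6} = 5 · 1/32 = 5/32.
Numerically: E[X] ≈ 0.1562.

E[X] = C(5,4)·2^(1−C(4,2)) = 5/32 ≈ 0.1562.


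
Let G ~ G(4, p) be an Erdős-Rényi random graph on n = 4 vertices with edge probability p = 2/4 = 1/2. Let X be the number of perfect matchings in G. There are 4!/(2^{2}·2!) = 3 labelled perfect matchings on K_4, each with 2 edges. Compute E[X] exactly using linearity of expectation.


K_4 has 4!/(2^{2}·2!) = 3 labelled perfect matchings.
For each such perfect matching H, let X_H = 1 if all 2 edges of H are present in G. Then P[X_H = 1] = p^{2} = (1/2)^{2} = 1/4.
By linearity: E[X] = Σ_H E[X_H] = 3 · p^{2} = 3 · 1/4 = 3/4.
Numerically: E[X] ≈ 0.75.

E[X] = 3 · (1/2)^{2} = 3/4 ≈ 0.75.


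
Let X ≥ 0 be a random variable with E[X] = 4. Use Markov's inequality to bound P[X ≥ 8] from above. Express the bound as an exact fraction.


μ = E[X] = 4, a = 8.
Markov: P[X ≥ 8] ≤ μ/a = (4)/8 = 1/2.
Numerically: ≈ 0.5000.
(Since a = 8 > μ = 4.0000, the bound 1/2 is < 1 and informative.)

P[X ≥ 8] ≤ 1/2 ≈ 0.5000.


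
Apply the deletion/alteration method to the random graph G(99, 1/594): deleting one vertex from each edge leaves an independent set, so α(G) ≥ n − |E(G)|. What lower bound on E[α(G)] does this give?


E[|E(G)|] = C(99, 2)·p = 4851 · (1/594) = 49/6.
E[α(G)] ≥ n − E[|E(G)|] = 99 − 49/6 = 545/6.
Numerically: ≈ 90.8333.
(This is only a lower bound; the true E[α(G)] may be larger.)

E[α(G)] ≥ 545/6 ≈ 90.8333.


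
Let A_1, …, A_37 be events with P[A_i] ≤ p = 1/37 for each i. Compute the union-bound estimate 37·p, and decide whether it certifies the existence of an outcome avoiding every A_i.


Union bound: P[∪_{i=1}^{37} A_i] ≤ Σ_i P[A_i] ≤ 37·p = 37·(1/37) = 1.
Numerically: 1 ≈ 1.000000.
Is 1 < 1? NO.
Since the bound 1 is ≥ 1, the union bound is uninformative here; it does NOT by itself certify existence.

37·p = 1 ≈ 1.000000; existence NOT certified by the union bound.


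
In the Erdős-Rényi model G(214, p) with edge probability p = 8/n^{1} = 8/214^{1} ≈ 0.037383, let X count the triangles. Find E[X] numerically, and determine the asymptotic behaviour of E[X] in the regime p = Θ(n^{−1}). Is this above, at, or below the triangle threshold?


Number of potential triangles: C(214, 3) = 1610564.
Each occurs with probability p³ ≈ (0.037383)³ ≈ 5.2243064e-05.
By linearity: E[X] = C(214, 3)·p³ ≈ 1610564 · 5.2243064e-05 ≈ 84.14080.
Here α = 1, so p = 8/n is exactly at the triangle threshold p ~ 1/n. Asymptotically E[X] → c³/6 = 8³/6 = 256/3 ≈ 85.33333, a bounded constant. In this regime the triangle count is asymptotically Poisson(c³/6).

E[X] ≈ 84.14080; in regime p = Θ(1/n^{1}) E[X] stays bounded (at the triangle threshold p ~ 1/n).


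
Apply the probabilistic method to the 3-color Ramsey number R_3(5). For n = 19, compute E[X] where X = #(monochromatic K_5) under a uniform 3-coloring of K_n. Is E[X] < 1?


E[X] = C(19, 5) · 3^{1 − 10} = 11628 · 3^{−9} = 11628/19683.
As a reduced fraction: E[X] = 1292/2187 ≈ 0.5907636.
Is E[X] < 1? YES.
Since E[X] < 1, there exists a 3-coloring of K_{19} with no monochromatic K_5; hence R_3(5) > 19.

E[X] = 1292/2187 ≈ 0.5907636; E[X] < 1, so R_3(5) > 19.


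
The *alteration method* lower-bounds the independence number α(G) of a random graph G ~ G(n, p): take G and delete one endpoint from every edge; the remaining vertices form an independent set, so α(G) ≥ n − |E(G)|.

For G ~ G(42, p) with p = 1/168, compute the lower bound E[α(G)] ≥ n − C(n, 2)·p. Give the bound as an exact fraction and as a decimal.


E[|E(G)|] = C(42, 2)·p = 861 · (1/168) = 41/8.
E[α(G)] ≥ n − E[|E(G)|] = 42 − 41/8 = 295/8.
Numerically: ≈ 36.875000.
(This is only a lower bound; the true E[α(G)] may be larger.)

E[α(G)] ≥ 295/8 ≈ 36.875000.


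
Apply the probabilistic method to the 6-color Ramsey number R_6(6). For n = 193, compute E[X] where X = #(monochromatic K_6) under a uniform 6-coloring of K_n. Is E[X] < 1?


E[X] = C(193, 6) · 6^{1 − 15} = 66364016544 · 6^{−14} = 66364016544/78364164096.
As a reduced fraction: E[X] = 230430613/272097792 ≈ 0.84687.
Is E[X] < 1? YES.
Since E[X] < 1, there exists a 6-coloring of K_{193} with no monochromatic K_6; hence R_6(6) > 193.

E[X] = 230430613/272097792 ≈ 0.84687; E[X] < 1, so R_6(6) > 193.


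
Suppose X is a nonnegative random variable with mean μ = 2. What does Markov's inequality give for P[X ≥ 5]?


μ = E[X] = 2, a = 5.
Markov: P[X ≥ 5] ≤ μ/a = (2)/5 = 2/5.
Numerically: ≈ 0.40000.
(Since a = 5 > μ = 2.00000, the bound 2/5 is < 1 and informative.)

P[X ≥ 5] ≤ 2/5 ≈ 0.40000.


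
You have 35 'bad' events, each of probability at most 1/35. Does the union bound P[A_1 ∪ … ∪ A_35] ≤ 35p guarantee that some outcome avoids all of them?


Union bound: P[∪_{i=1}^{35} A_i] ≤ Σ_i P[A_i] ≤ 35·p = 35·(1/35) = 1.
Numerically: 1 ≈ 1.000.
Is 1 < 1? NO.
Since the bound 1 is ≥ 1, the union bound is uninformative here; it does NOT by itself certify existence.

35·p = 1 ≈ 1.000; existence NOT certified by the union bound.


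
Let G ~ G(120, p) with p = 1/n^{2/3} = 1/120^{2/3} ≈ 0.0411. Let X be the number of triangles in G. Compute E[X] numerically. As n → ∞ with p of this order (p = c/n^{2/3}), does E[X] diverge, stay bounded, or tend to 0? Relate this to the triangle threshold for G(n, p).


Number of potential triangles: C(120, 3) = 280840.
Each occurs with probability p³ ≈ (0.0411)³ ≈ 6.944444e-05.
By linearity: E[X] = C(120, 3)·p³ ≈ 280840 · 6.944444e-05 ≈ 19.5028.
Since α = 2/3 < 1, p = c/n^{2/3} ≫ 1/n is above the triangle threshold p ~ 1/n. Asymptotically E[X] ~ (c³/6)·n^{3(1−α)} = (1³/6)·n^{1} → ∞; triangles are abundant w.h.p.

E[X] ≈ 19.5028; in regime p = Θ(1/n^{2/3}) E[X] diverges (above the triangle threshold p ~ 1/n).


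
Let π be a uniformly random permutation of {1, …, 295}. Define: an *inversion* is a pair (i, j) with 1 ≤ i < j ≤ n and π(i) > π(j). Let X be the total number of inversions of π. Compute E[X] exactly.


Write X = Σ X_I over the C(295, 2) = 43365 pairs i < j, with X_I the indicator of one inversion.
There are 43365 indicators.
For each fixed pair i < j, the values π(i) and π(j) are two distinct elements of {1, …, 295} in uniformly random order; by symmetry P[π(i) > π(j)] = 1/2.
By linearity: E[X] = 43365 · (1/2) = C(295, 2) · (1/2) = 43365/2 = 43365/2 ≈ 21682.50000.

E[X] = 43365/2 = 21682.50000.


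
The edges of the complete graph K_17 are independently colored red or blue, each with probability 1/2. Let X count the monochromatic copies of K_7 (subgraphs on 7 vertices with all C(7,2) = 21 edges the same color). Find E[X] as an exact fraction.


Let X = Σ_S X_S over the C(17, 7) = 19448 subsets S of size 7, where X_S = 1 if the K_7 on S is monochromatic.
For a fixed S, the K_7 on S has C(7, 2) = 21 edges. P[all 21 edges red] = (1/2)^21, and likewise for blue, so P[monochromatic] = 2·(1/2)^21 = 2^{1 − 21} = 1/1048576.
By linearity of expectation: E[X] = C(17, 7) · 2^{1 − 21} = 19448 · 1/1048576 = 2431/131072.
Numerically: E[X] ≈ 0.0185.

E[X] = C(17,7)·2^(1−C(7,2)) = 2431/131072 ≈ 0.0185.


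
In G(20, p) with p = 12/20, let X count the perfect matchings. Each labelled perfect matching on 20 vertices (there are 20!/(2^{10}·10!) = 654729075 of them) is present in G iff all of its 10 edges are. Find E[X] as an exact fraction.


K_20 has 20!/(2^{10}·10!) = 654729075 labelled perfect matchings.
For each such perfect matching H, let X_H = 1 if all 10 edges of H are present in G. Then P[X_H = 1] = p^{10} = (3/5)^{10} = 59049/9765625.
By linearity: E[X] = Σ_H E[X_H] = 654729075 · p^{10} = 654729075 · 59049/9765625 = 1546443885987/390625.
Numerically: E[X] ≈ 3.959e+06.

E[X] = 654729075 · (3/5)^{10} = 1546443885987/390625 ≈ 3.959e+06.


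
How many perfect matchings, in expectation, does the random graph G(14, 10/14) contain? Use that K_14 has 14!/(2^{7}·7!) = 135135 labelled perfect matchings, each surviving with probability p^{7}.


K_14 has 14!/(2^{7}·7!) = 135135 labelled perfect matchings.
For each such perfect matching H, let X_H = 1 if all 7 edges of H are present in G. Then P[X_H = 1] = p^{7} = (5/7)^{7} = 78125/823543.
By linearity of expectation: E[X] = Σ_H E[X_H] = 135135 · p^{7} = 135135 · 78125/823543 = 1508203125/117649.
Numerically: E[X] ≈ 12819.5.

E[X] = 135135 · (5/7)^{7} = 1508203125/117649 ≈ 12819.5.


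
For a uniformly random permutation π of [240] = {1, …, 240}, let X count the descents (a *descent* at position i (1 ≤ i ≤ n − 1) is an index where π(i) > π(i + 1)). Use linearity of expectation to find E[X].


Write X = Σ X_I over i = 1, …, 239, with X_I the indicator of one descent.
There are 239 indicators.
For each fixed i, the pair (π(i), π(i+1)) is a uniformly random ordered pair of distinct values from {1, …, 240}; by symmetry P[π(i) > π(i+1)] = 1/2.
By linearity: E[X] = 239 · (1/2) = (240 − 1) · (1/2) = 239/2 ≈ 119.500000.

E[X] = 239/2 = 119.500000.


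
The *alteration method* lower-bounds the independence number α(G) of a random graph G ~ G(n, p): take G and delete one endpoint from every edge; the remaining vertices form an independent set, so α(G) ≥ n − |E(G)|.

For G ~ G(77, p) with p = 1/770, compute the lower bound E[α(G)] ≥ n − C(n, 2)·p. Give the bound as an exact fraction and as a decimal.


E[|E(G)|] = C(77, 2)·p = 2926 · (1/770) = 19/5.
E[α(G)] ≥ n − E[|E(G)|] = 77 − 19/5 = 366/5.
Numerically: ≈ 73.2000.
(This is only a lower bound; the true E[α(G)] may be larger.)

E[α(G)] ≥ 366/5 ≈ 73.2000.


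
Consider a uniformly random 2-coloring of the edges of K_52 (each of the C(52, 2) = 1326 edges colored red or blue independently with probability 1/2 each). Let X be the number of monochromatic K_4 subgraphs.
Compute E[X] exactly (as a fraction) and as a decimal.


Let X = Σ_S X_S over the C(52, 4) = 270725 subsets S of size 4, where X_S = 1 if the K_4 on S is monochromatic.
For a fixed S, the K_4 on S has C(4, 2) = 6 edges. P[all 6 edges red] = (1/2)^6, and likewise for blue, so P[monochromatic] = 2·(1/2)^6 = 2^{1 − 6} = 1/32.
By linearity: E[X] = C(52, 4) · 2^{1 − 6} = 270725 · 1/32 = 270725/32.
Numerically: E[X] ≈ 8460.15625.

E[X] = C(52,4)·2^(1−C(4,2)) = 270725/32 ≈ 8460.15625.


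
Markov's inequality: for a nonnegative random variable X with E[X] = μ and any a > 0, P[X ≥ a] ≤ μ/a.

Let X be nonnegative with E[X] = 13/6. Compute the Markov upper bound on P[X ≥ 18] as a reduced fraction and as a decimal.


μ = E[X] = 13/6, a = 18.
Markov: P[X ≥ 18] ≤ μ/a = (13/6)/18 = 13/108.
Numerically: ≈ 0.120370.
(Since a = 18 > μ = 2.166667, the bound 13/108 is < 1 and informative.)

P[X ≥ 18] ≤ 13/108 ≈ 0.120370.


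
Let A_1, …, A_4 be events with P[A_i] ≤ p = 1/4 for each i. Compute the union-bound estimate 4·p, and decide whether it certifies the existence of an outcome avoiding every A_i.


Union bound: P[∪_{i=1}^{4} A_i] ≤ Σ_i P[A_i] ≤ 4·p = 4·(1/4) = 1.
Numerically: 1 ≈ 1.000000.
Is 1 < 1? NO.
Since the bound 1 is ≥ 1, the union bound is uninformative here; it does NOT by itself certify existence.

4·p = 1 ≈ 1.000000; existence NOT certified by the union bound.


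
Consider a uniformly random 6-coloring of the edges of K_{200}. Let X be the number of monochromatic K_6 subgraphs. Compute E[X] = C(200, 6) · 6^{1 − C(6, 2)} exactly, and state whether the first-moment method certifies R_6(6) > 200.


E[X] = C(200, 6) · 6^{1 − 15} = 82408626300 · 6^{−14} = 82408626300/78364164096.
As a reduced fraction: E[X] = 6867385525/6530347008 ≈ 1.052.
Is E[X] < 1? NO.
Since E[X] ≥ 1, the first-moment bound is inconclusive at n = 200; it does NOT by itself certify R_6(6) > 200.

E[X] = 6867385525/6530347008 ≈ 1.052; E[X] ≥ 1; first-moment method inconclusive here.


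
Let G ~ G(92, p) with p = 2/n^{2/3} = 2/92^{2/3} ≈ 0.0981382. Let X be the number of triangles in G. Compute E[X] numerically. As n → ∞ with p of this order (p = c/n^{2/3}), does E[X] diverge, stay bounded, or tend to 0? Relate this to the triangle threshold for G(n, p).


Number of potential triangles: C(92, 3) = 125580.
Each occurs with probability p³ ≈ (0.0981382)³ ≈ 9.45179584e-04.
By linearity: E[X] = C(92, 3)·p³ ≈ 125580 · 9.45179584e-04 ≈ 118.695652.
Since α = 2/3 < 1, p = c/n^{2/3} ≫ 1/n is above the triangle threshold p ~ 1/n. Asymptotically E[X] ~ (c³/6)·n^{3(1−α)} = (2³/6)·n^{1} → ∞; triangles are abundant w.h.p.

E[X] ≈ 118.695652; in regime p = Θ(1/n^{2/3}) E[X] diverges (above the triangle threshold p ~ 1/n).


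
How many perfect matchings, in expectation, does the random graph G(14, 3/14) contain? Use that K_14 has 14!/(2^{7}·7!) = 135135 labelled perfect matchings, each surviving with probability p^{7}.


K_14 has 14!/(2^{7}·7!) = 135135 labelled perfect matchings.
For each such perfect matching H, let X_H = 1 if all 7 edges of H are present in G. Then P[X_H = 1] = p^{7} = (3/14)^{7} = 2187/105413504.
Summing the indicators: E[X] = Σ_H E[X_H] = 135135 · p^{7} = 135135 · 2187/105413504 = 42220035/15059072.
Numerically: E[X] ≈ 2.804.

E[X] = 135135 · (3/14)^{7} = 42220035/15059072 ≈ 2.804.


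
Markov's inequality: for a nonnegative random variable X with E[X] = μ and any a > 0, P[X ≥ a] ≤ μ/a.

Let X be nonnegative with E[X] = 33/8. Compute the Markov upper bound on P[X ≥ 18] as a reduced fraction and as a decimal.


μ = E[X] = 33/8, a = 18.
Markov: P[X ≥ 18] ≤ μ/a = (33/8)/18 = 11/48.
Numerically: ≈ 0.229.
(Since a = 18 > μ = 4.125, the bound 11/48 is < 1 and informative.)

P[X ≥ 18] ≤ 11/48 ≈ 0.229.


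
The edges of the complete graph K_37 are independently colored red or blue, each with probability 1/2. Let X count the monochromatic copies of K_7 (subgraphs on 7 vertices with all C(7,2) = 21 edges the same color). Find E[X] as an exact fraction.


Let X = Σ_S X_S over the C(37, 7) = 10295472 subsets S of size 7, where X_S = 1 if the K_7 on S is monochromatic.
For a fixed S, the K_7 on S has C(7, 2) = 21 edges. P[all 21 edges red] = (1/2)^21, and likewise for blue, so P[monochromatic] = 2·(1/2)^21 = 2^{1 − 21} = 1/1048576.
By linearity: E[X] = C(37, 7) · 2^{1 − 21} = 10295472 · 1/1048576 = 643467/65536.
Numerically: E[X] ≈ 9.819.

E[X] = C(37,7)·2^(1−C(7,2)) = 643467/65536 ≈ 9.819.


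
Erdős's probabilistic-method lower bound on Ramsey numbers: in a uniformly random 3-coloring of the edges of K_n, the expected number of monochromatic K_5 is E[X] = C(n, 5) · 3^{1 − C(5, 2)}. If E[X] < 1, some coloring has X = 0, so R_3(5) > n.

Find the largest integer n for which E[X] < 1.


We need C(n, 5) · 3^{1 − 10} < 1, i.e. C(n, 5) < 3^{10 − 1} = 19683.
Check values of n near the boundary:
  n = 17: C(17, 5) = 6188; 6188 < 19683? YES
  n = 18: C(18, 5) = 8568; 8568 < 19683? YES
  n = 19: C(19, 5) = 11628; 11628 < 19683? YES
  n = 20: C(20, 5) = 15504; 15504 < 19683? YES
  n = 21: C(21, 5) = 20349; 20349 < 19683? NO
  n = 22: C(22, 5) = 26334; 26334 < 19683? NO
The largest n with C(n, 5) < 19683 is n = 20 (where E[X] = 5168/6561 ≈ 0.788). Hence R_3(5) > 20, i.e. R_3(5) ≥ 21.

Largest n = 20; hence R_3(5) > 20.
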